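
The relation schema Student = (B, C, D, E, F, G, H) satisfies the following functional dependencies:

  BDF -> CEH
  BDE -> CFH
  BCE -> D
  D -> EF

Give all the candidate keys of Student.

{B, D, G}, {B, C, E, G}

Attributes B, G never appear on any right-hand side, so every candidate key must contain {B, G}.
{B, G}⁺ = {B, G}, which is not all of the schema, so we must add further attributes.
{B, D, G}⁺: D→EF adds E, F; BDF→CEH adds C, H → {B, C, D, E, F, G, H}.
{B, C, E, G}⁺: BCE→D adds D; D→EF adds F; BDF→CEH adds H → {B, C, D, E, F, G, H}.
Any other superkey contains one of these as a subset, so there are no further candidate keys.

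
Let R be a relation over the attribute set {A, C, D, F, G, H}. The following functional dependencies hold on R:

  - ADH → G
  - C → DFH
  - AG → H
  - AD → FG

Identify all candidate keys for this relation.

{A, C}

Attributes A, C never appear on any right-hand side, so every candidate key must contain {A, C}.
{A, C}⁺ = {A, C, D, F, G, H}, which is all of the schema, so {A, C} is the only candidate key.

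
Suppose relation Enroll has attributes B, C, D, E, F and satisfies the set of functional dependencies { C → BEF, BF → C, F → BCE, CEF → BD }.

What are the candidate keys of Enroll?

{C}⁺: C→BEF adds B, E, F; CEF→BD adds D → {B, C, D, E, F}.
{F}⁺: F→BCE adds B, C, E; CEF→BD adds D → {B, C, D, E, F}.

C, F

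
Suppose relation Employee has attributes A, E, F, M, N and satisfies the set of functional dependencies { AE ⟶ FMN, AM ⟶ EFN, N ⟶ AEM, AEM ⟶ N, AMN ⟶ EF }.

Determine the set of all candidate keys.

{N}⁺: N→AEM adds A, E, M; AMN→EF adds F → {A, E, F, M, N}.
{A, E}⁺: AE→FMN adds F, M, N → {A, E, F, M, N}. Minimal: {E}⁺ = {E}; {A}⁺ = {A} — none reach the full schema.
{A, M}⁺: AM→EFN adds E, F, N → {A, E, F, M, N}. Minimal: {M}⁺ = {M}; {A}⁺ = {A} — none reach the full schema.

{N}, {A, E}, {A, M}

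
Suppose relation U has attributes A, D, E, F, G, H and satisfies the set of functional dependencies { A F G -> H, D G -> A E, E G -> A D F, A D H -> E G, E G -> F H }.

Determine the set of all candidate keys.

{D, G}⁺: DG→AE adds A, E; EG→ADF adds F; EG→FH adds H → {A, D, E, F, G, H}.
{E, G}⁺: EG→ADF adds A, D, F; EG→FH adds H → {A, D, E, F, G, H}.
{A, D, H}⁺: ADH→EG adds E, G; EG→FH adds F → {A, D, E, F, G, H}.

DG; EG; ADH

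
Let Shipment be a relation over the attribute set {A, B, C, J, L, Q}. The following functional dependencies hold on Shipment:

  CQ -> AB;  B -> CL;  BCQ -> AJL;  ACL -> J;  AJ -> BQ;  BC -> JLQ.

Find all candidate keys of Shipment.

{B}⁺: B→CL adds C, L; BC→JLQ adds J, Q; CQ→AB adds A → {A, B, C, J, L, Q}.
{A, J}⁺: AJ→BQ adds B, Q; B→CL adds C, L → {A, B, C, J, L, Q}. Minimal: {J}⁺ = {J}; {A}⁺ = {A} — none reach the full schema.
{C, Q}⁺: CQ→AB adds A, B; B→CL adds L; BCQ→AJL adds J → {A, B, C, J, L, Q}. Minimal: {Q}⁺ = {Q}; {C}⁺ = {C} — none reach the full schema.
{A, C, L}⁺: ACL→J adds J; AJ→BQ adds B, Q → {A, B, C, J, L, Q}. Minimal: {C, L}⁺ = {C, L}; {A, L}⁺ = {A, L}; {A, C}⁺ = {A, C} — none reach the full schema.

(B), (A, J), (C, Q), (A, C, L)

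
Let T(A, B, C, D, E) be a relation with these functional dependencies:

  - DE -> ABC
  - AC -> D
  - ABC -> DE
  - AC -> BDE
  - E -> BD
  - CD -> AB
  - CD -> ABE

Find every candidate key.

{E}; {A, C}; {C, D}

{E}⁺: E→BD adds B, D; DE→ABC adds A, C → {A, B, C, D, E}.
{A, C}⁺: AC→D adds D; AC→BDE adds B, E → {A, B, C, D, E}. Minimal: {C}⁺ = {C}; {A}⁺ = {A} — none reach the full schema.
{C, D}⁺: CD→AB adds A, B; CD→ABE adds E → {A, B, C, D, E}. Minimal: {D}⁺ = {D}; {C}⁺ = {C} — none reach the full schema.
Any other superkey contains one of these as a subset, so there are no further candidate keys.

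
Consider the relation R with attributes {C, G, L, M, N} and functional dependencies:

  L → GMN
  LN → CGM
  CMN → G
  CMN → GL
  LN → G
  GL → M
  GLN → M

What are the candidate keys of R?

{L}⁺: L→GMN adds G, M, N; LN→CGM adds C → {C, G, L, M, N}.
{C, M, N}⁺: CMN→G adds G; CMN→GL adds L → {C, G, L, M, N}.

{L}, {C, M, N}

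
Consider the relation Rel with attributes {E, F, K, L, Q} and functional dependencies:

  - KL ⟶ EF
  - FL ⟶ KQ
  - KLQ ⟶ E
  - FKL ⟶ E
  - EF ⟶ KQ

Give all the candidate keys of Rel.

Attribute L never appears on the right-hand side of any dependency, so L must belong to every candidate key.
{L}⁺ = {L}, which is not all of the schema, so we must add further attributes.
{F, L}⁺: FL→KQ adds K, Q; KLQ→E adds E → {E, F, K, L, Q}. Minimal: {L}⁺ = {L}; {F}⁺ = {F} — none reach the full schema.
{K, L}⁺: KL→EF adds E, F; FL→KQ adds Q → {E, F, K, L, Q}. Minimal: {L}⁺ = {L}; {K}⁺ = {K} — none reach the full schema.

(F, L); (K, L)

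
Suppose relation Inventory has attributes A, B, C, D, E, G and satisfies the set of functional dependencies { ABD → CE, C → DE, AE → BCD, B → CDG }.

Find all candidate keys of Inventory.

{A, B}, {A, C}, {A, E}

Attribute A never appears on the right-hand side of any dependency, so A must belong to every candidate key.
{A}⁺ = {A}, which is not all of the schema, so we must add further attributes.
{A, B}⁺: B→CDG adds C, D, G; ABD→CE adds E → {A, B, C, D, E, G}. Minimal: {B}⁺ = {B, C, D, E, G}; {A}⁺ = {A} — none reach the full schema.
{A, C}⁺: C→DE adds D, E; AE→BCD adds B; B→CDG adds G → {A, B, C, D, E, G}. Minimal: {C}⁺ = {C, D, E}; {A}⁺ = {A} — none reach the full schema.
{A, E}⁺: AE→BCD adds B, C, D; B→CDG adds G → {A, B, C, D, E, G}. Minimal: {E}⁺ = {E}; {A}⁺ = {A} — none reach the full schema.
Any other superkey contains one of these as a subset, so there are no further candidate keys.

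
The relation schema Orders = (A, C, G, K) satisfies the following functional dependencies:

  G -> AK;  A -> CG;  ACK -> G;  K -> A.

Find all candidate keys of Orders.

A, G, K

{A}⁺: A→CG adds C, G; G→AK adds K → {A, C, G, K}.
{G}⁺: G→AK adds A, K; A→CG adds C → {A, C, G, K}.
{K}⁺: K→A adds A; A→CG adds C, G → {A, C, G, K}.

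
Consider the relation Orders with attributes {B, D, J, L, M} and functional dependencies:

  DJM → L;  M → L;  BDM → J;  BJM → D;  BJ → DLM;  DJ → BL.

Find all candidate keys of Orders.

{B, J}⁺: BJ→DLM adds D, L, M → {B, D, J, L, M}. Minimal: {J}⁺ = {J}; {B}⁺ = {B} — none reach the full schema.
{D, J}⁺: DJ→BL adds B, L; BJ→DLM adds M → {B, D, J, L, M}. Minimal: {J}⁺ = {J}; {D}⁺ = {D} — none reach the full schema.
{B, D, M}⁺: M→L adds L; BDM→J adds J → {B, D, J, L, M}. Minimal: {D, M}⁺ = {D, L, M}; {B, M}⁺ = {B, L, M}; {B, D}⁺ = {B, D} — none reach the full schema.

(B, J); (D, J); (B, D, M)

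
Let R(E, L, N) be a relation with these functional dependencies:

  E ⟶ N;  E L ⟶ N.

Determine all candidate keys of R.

Attributes E, L never appear on any right-hand side, so every candidate key must contain {E, L}.
{E, L}⁺ = {E, L, N}, which is all of the schema, so {E, L} is the only candidate key.

{E, L}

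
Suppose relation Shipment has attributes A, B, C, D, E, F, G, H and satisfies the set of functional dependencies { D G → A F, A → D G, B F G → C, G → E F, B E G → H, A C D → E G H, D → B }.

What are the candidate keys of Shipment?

{A}; {D, G}

{A}⁺: A→DG adds D, G; G→EF adds E, F; D→B adds B; BFG→C adds C; BEG→H adds H → {A, B, C, D, E, F, G, H}.
{D, G}⁺: DG→AF adds A, F; G→EF adds E; D→B adds B; BFG→C adds C; BEG→H adds H → {A, B, C, D, E, F, G, H}. Minimal: {G}⁺ = {E, F, G}; {D}⁺ = {B, D} — none reach the full schema.
Any other superkey contains one of these as a subset, so there are no further candidate keys.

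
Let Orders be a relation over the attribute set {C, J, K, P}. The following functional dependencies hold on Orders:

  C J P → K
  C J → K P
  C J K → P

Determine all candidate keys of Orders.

CJ

Attributes C, J never appear on any right-hand side, so every candidate key must contain {C, J}.
{C, J}⁺ = {C, J, K, P}, which is all of the schema, so {C, J} is the only candidate key.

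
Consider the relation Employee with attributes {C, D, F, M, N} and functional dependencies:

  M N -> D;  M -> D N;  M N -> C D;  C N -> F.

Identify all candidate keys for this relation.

{M}

Attribute M never appears on the right-hand side of any dependency, so M must belong to every candidate key.
{M}⁺ = {C, D, F, M, N}, which is all of the schema, so {M} is the only candidate key.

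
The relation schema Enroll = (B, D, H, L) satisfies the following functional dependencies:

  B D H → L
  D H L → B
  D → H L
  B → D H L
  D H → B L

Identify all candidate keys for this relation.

{B}⁺: B→DHL adds D, H, L → {B, D, H, L}.
{D}⁺: D→HL adds H, L; DH→BL adds B → {B, D, H, L}.
Any other superkey contains one of these as a subset, so there are no further candidate keys.

B; D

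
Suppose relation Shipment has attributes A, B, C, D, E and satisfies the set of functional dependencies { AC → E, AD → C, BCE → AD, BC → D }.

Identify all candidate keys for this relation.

Attribute B never appears on the right-hand side of any dependency, so B must belong to every candidate key.
{B}⁺ = {B}, which is not all of the schema, so we must add further attributes.
{A, B, C}⁺: AC→E adds E; BCE→AD adds D → {A, B, C, D, E}. Minimal: {B, C}⁺ = {B, C, D}; {A, C}⁺ = {A, C, E}; {A, B}⁺ = {A, B} — none reach the full schema.
{A, B, D}⁺: AD→C adds C; AC→E adds E → {A, B, C, D, E}. Minimal: {B, D}⁺ = {B, D}; {A, D}⁺ = {A, C, D, E}; {A, B}⁺ = {A, B} — none reach the full schema.
{B, C, E}⁺: BCE→AD adds A, D → {A, B, C, D, E}. Minimal: {C, E}⁺ = {C, E}; {B, E}⁺ = {B, E}; {B, C}⁺ = {B, C, D} — none reach the full schema.

ABC, ABD, BCE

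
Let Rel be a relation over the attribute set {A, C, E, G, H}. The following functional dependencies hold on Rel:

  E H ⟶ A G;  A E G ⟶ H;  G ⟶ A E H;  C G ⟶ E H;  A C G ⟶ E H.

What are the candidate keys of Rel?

{C, G}; {C, E, H}

Attribute C never appears on the right-hand side of any dependency, so C must belong to every candidate key.
{C}⁺ = {C}, which is not all of the schema, so we must add further attributes.
{C, G}⁺: G→AEH adds A, E, H → {A, C, E, G, H}. Minimal: {G}⁺ = {A, E, G, H}; {C}⁺ = {C} — none reach the full schema.
{C, E, H}⁺: EH→AG adds A, G → {A, C, E, G, H}. Minimal: {E, H}⁺ = {A, E, G, H}; {C, H}⁺ = {C, H}; {C, E}⁺ = {C, E} — none reach the full schema.
Any other superkey contains one of these as a subset, so there are no further candidate keys.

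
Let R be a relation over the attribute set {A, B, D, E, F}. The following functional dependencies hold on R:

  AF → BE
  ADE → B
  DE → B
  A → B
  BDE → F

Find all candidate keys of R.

(A, D, E), (A, D, F)

Attributes A, D never appear on any right-hand side, so every candidate key must contain {A, D}.
{A, D}⁺ = {A, B, D}, which is not all of the schema, so we must add further attributes.
{A, D, E}⁺: ADE→B adds B; BDE→F adds F → {A, B, D, E, F}. Minimal: {D, E}⁺ = {B, D, E, F}; {A, E}⁺ = {A, B, E}; {A, D}⁺ = {A, B, D} — none reach the full schema.
{A, D, F}⁺: AF→BE adds B, E → {A, B, D, E, F}. Minimal: {D, F}⁺ = {D, F}; {A, F}⁺ = {A, B, E, F}; {A, D}⁺ = {A, B, D} — none reach the full schema.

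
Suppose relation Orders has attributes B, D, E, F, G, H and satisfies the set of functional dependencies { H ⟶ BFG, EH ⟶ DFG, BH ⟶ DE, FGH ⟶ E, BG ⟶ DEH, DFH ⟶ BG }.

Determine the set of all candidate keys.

(H), (B, G)

{H}⁺: H→BFG adds B, F, G; BH→DE adds D, E → {B, D, E, F, G, H}.
{B, G}⁺: BG→DEH adds D, E, H; H→BFG adds F → {B, D, E, F, G, H}.
Any other superkey contains one of these as a subset, so there are no further candidate keys.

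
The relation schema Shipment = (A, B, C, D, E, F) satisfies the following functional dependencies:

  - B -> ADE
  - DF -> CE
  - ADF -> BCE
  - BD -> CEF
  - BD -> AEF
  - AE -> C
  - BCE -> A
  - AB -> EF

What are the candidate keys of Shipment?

{B}⁺: B→ADE adds A, D, E; BD→CEF adds C, F → {A, B, C, D, E, F}.
{A, D, F}⁺: DF→CE adds C, E; ADF→BCE adds B → {A, B, C, D, E, F}. Minimal: {D, F}⁺ = {C, D, E, F}; {A, F}⁺ = {A, F}; {A, D}⁺ = {A, D} — none reach the full schema.

(B); (A, D, F)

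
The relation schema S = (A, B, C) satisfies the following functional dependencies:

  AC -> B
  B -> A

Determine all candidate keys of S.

Attribute C never appears on the right-hand side of any dependency, so C must belong to every candidate key.
{C}⁺ = {C}, which is not all of the schema, so we must add further attributes.
{A, C}⁺: AC→B adds B → {A, B, C}. Minimal: {C}⁺ = {C}; {A}⁺ = {A} — none reach the full schema.
{B, C}⁺: B→A adds A → {A, B, C}. Minimal: {C}⁺ = {C}; {B}⁺ = {A, B} — none reach the full schema.

{A, C}, {B, C}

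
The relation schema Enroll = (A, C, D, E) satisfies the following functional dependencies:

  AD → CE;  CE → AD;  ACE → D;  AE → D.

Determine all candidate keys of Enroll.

{A, D}⁺: AD→CE adds C, E → {A, C, D, E}.
{A, E}⁺: AE→D adds D; AD→CE adds C → {A, C, D, E}.
{C, E}⁺: CE→AD adds A, D → {A, C, D, E}.
Any other superkey contains one of these as a subset, so there are no further candidate keys.

AD, AE, CE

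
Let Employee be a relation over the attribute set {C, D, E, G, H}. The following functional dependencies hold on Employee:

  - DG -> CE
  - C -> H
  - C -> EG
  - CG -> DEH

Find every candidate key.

{C}⁺: C→H adds H; C→EG adds E, G; CG→DEH adds D → {C, D, E, G, H}.
{D, G}⁺: DG→CE adds C, E; C→H adds H → {C, D, E, G, H}. Minimal: {G}⁺ = {G}; {D}⁺ = {D} — none reach the full schema.

(C), (D, G)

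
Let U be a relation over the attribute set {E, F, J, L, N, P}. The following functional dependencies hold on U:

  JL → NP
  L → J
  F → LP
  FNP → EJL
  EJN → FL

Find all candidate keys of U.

{F}; {E, L}; {E, J, N}

{F}⁺: F→LP adds L, P; L→J adds J; JL→NP adds N; FNP→EJL adds E → {E, F, J, L, N, P}.
{E, L}⁺: L→J adds J; JL→NP adds N, P; EJN→FL adds F → {E, F, J, L, N, P}. Minimal: {L}⁺ = {J, L, N, P}; {E}⁺ = {E} — none reach the full schema.
{E, J, N}⁺: EJN→FL adds F, L; JL→NP adds P → {E, F, J, L, N, P}. Minimal: {J, N}⁺ = {J, N}; {E, N}⁺ = {E, N}; {E, J}⁺ = {E, J} — none reach the full schema.
Any other superkey contains one of these as a subset, so there are no further candidate keys.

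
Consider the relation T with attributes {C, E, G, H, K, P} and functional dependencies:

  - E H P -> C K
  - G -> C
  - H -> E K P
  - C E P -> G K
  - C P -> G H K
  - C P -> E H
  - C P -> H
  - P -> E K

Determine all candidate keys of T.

{H}⁺: H→EKP adds E, K, P; EHP→CK adds C; CEP→GK adds G → {C, E, G, H, K, P}.
{C, P}⁺: CP→GHK adds G, H, K; CP→EH adds E → {C, E, G, H, K, P}.
{G, P}⁺: G→C adds C; CP→GHK adds H, K; CP→EH adds E → {C, E, G, H, K, P}.

{H}, {C, P}, {G, P}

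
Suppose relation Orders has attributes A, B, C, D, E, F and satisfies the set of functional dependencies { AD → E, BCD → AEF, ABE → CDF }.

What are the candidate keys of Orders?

Attribute B never appears on the right-hand side of any dependency, so B must belong to every candidate key.
{B}⁺ = {B}, which is not all of the schema, so we must add further attributes.
{A, B, D}⁺: AD→E adds E; ABE→CDF adds C, F → {A, B, C, D, E, F}. Minimal: {B, D}⁺ = {B, D}; {A, D}⁺ = {A, D, E}; {A, B}⁺ = {A, B} — none reach the full schema.
{A, B, E}⁺: ABE→CDF adds C, D, F → {A, B, C, D, E, F}. Minimal: {B, E}⁺ = {B, E}; {A, E}⁺ = {A, E}; {A, B}⁺ = {A, B} — none reach the full schema.
{B, C, D}⁺: BCD→AEF adds A, E, F → {A, B, C, D, E, F}. Minimal: {C, D}⁺ = {C, D}; {B, D}⁺ = {B, D}; {B, C}⁺ = {B, C} — none reach the full schema.
Any other superkey contains one of these as a subset, so there are no further candidate keys.

{A, B, D}; {A, B, E}; {B, C, D}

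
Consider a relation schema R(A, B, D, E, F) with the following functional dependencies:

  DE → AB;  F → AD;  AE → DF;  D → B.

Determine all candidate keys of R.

Attribute E never appears on the right-hand side of any dependency, so E must belong to every candidate key.
{E}⁺ = {E}, which is not all of the schema, so we must add further attributes.
{A, E}⁺: AE→DF adds D, F; D→B adds B → {A, B, D, E, F}.
{D, E}⁺: DE→AB adds A, B; AE→DF adds F → {A, B, D, E, F}.
{E, F}⁺: F→AD adds A, D; D→B adds B → {A, B, D, E, F}.
Any other superkey contains one of these as a subset, so there are no further candidate keys.

{A, E}; {D, E}; {E, F}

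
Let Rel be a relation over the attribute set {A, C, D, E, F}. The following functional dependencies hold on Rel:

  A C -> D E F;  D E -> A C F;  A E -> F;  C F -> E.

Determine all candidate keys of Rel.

{A, C}⁺: AC→DEF adds D, E, F → {A, C, D, E, F}.
{D, E}⁺: DE→ACF adds A, C, F → {A, C, D, E, F}.
{C, D, F}⁺: CF→E adds E; DE→ACF adds A → {A, C, D, E, F}.

{A, C}, {D, E}, {C, D, F}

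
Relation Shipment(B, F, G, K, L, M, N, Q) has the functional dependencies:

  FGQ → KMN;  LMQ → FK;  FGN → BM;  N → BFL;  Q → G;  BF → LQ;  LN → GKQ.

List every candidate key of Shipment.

{N}, {B, F}, {F, Q}, {L, M, Q}

{N}⁺: N→BFL adds B, F, L; BF→LQ adds Q; LN→GKQ adds G, K; FGQ→KMN adds M → {B, F, G, K, L, M, N, Q}.
{B, F}⁺: BF→LQ adds L, Q; Q→G adds G; FGQ→KMN adds K, M, N → {B, F, G, K, L, M, N, Q}. Minimal: {F}⁺ = {F}; {B}⁺ = {B} — none reach the full schema.
{F, Q}⁺: Q→G adds G; FGQ→KMN adds K, M, N; FGN→BM adds B; N→BFL adds L → {B, F, G, K, L, M, N, Q}. Minimal: {Q}⁺ = {G, Q}; {F}⁺ = {F} — none reach the full schema.
{L, M, Q}⁺: LMQ→FK adds F, K; Q→G adds G; FGQ→KMN adds N; FGN→BM adds B → {B, F, G, K, L, M, N, Q}. Minimal: {M, Q}⁺ = {G, M, Q}; {L, Q}⁺ = {G, L, Q}; {L, M}⁺ = {L, M} — none reach the full schema.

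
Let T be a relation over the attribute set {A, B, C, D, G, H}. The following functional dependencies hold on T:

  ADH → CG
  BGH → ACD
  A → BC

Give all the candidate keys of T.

ADH, AGH, BGH

Attribute H never appears on the right-hand side of any dependency, so H must belong to every candidate key.
{H}⁺ = {H}, which is not all of the schema, so we must add further attributes.
{A, D, H}⁺: ADH→CG adds C, G; A→BC adds B → {A, B, C, D, G, H}. Minimal: {D, H}⁺ = {D, H}; {A, H}⁺ = {A, B, C, H}; {A, D}⁺ = {A, B, C, D} — none reach the full schema.
{A, G, H}⁺: A→BC adds B, C; BGH→ACD adds D → {A, B, C, D, G, H}. Minimal: {G, H}⁺ = {G, H}; {A, H}⁺ = {A, B, C, H}; {A, G}⁺ = {A, B, C, G} — none reach the full schema.
{B, G, H}⁺: BGH→ACD adds A, C, D → {A, B, C, D, G, H}. Minimal: {G, H}⁺ = {G, H}; {B, H}⁺ = {B, H}; {B, G}⁺ = {B, G} — none reach the full schema.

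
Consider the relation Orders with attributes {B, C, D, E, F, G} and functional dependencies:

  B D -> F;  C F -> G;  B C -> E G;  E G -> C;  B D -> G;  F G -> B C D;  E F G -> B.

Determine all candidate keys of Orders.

{B, D}, {C, F}, {F, G}

{B, D}⁺: BD→F adds F; BD→G adds G; FG→BCD adds C; BC→EG adds E → {B, C, D, E, F, G}. Minimal: {D}⁺ = {D}; {B}⁺ = {B} — none reach the full schema.
{C, F}⁺: CF→G adds G; FG→BCD adds B, D; BC→EG adds E → {B, C, D, E, F, G}. Minimal: {F}⁺ = {F}; {C}⁺ = {C} — none reach the full schema.
{F, G}⁺: FG→BCD adds B, C, D; BC→EG adds E → {B, C, D, E, F, G}. Minimal: {G}⁺ = {G}; {F}⁺ = {F} — none reach the full schema.
Any other superkey contains one of these as a subset, so there are no further candidate keys.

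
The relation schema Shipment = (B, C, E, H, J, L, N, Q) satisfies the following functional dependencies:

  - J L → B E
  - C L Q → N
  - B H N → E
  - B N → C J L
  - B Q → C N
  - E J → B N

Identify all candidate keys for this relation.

BHQ, EHJQ, HJLQ

Attributes H, Q never appear on any right-hand side, so every candidate key must contain {H, Q}.
{H, Q}⁺ = {H, Q}, which is not all of the schema, so we must add further attributes.
{B, H, Q}⁺: BQ→CN adds C, N; BHN→E adds E; BN→CJL adds J, L → {B, C, E, H, J, L, N, Q}. Minimal: {H, Q}⁺ = {H, Q}; {B, Q}⁺ = {B, C, E, J, L, N, Q}; {B, H}⁺ = {B, H} — none reach the full schema.
{E, H, J, Q}⁺: EJ→BN adds B, N; BN→CJL adds C, L → {B, C, E, H, J, L, N, Q}. Minimal: {H, J, Q}⁺ = {H, J, Q}; {E, J, Q}⁺ = {B, C, E, J, L, N, Q}; {E, H, Q}⁺ = {E, H, Q}; … — none reach the full schema.
{H, J, L, Q}⁺: JL→BE adds B, E; BQ→CN adds C, N → {B, C, E, H, J, L, N, Q}. Minimal: {J, L, Q}⁺ = {B, C, E, J, L, N, Q}; {H, L, Q}⁺ = {H, L, Q}; {H, J, Q}⁺ = {H, J, Q}; … — none reach the full schema.
Any other superkey contains one of these as a subset, so there are no further candidate keys.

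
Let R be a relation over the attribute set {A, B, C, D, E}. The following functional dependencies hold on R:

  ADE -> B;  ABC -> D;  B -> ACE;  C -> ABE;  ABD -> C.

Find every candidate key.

{B}⁺: B→ACE adds A, C, E; ABC→D adds D → {A, B, C, D, E}.
{C}⁺: C→ABE adds A, B, E; ABC→D adds D → {A, B, C, D, E}.
{A, D, E}⁺: ADE→B adds B; B→ACE adds C → {A, B, C, D, E}. Minimal: {D, E}⁺ = {D, E}; {A, E}⁺ = {A, E}; {A, D}⁺ = {A, D} — none reach the full schema.
Any other superkey contains one of these as a subset, so there are no further candidate keys.

{B}, {C}, {A, D, E}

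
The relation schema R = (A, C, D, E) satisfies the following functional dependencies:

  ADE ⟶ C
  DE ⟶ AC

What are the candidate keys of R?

Attributes D, E never appear on any right-hand side, so every candidate key must contain {D, E}.
{D, E}⁺ = {A, C, D, E}, which is all of the schema, so {D, E} is the only candidate key.

DE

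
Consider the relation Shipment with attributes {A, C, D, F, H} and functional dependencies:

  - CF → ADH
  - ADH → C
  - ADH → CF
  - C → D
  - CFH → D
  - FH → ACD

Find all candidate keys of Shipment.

{C, F}; {F, H}; {A, C, H}; {A, D, H}

{C, F}⁺: CF→ADH adds A, D, H → {A, C, D, F, H}. Minimal: {F}⁺ = {F}; {C}⁺ = {C, D} — none reach the full schema.
{F, H}⁺: FH→ACD adds A, C, D → {A, C, D, F, H}. Minimal: {H}⁺ = {H}; {F}⁺ = {F} — none reach the full schema.
{A, C, H}⁺: C→D adds D; ADH→CF adds F → {A, C, D, F, H}. Minimal: {C, H}⁺ = {C, D, H}; {A, H}⁺ = {A, H}; {A, C}⁺ = {A, C, D} — none reach the full schema.
{A, D, H}⁺: ADH→C adds C; ADH→CF adds F → {A, C, D, F, H}. Minimal: {D, H}⁺ = {D, H}; {A, H}⁺ = {A, H}; {A, D}⁺ = {A, D} — none reach the full schema.
Any other superkey contains one of these as a subset, so there are no further candidate keys.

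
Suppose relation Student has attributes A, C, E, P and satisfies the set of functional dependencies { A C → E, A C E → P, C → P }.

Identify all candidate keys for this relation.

AC

{A, C}⁺: AC→E adds E; ACE→P adds P → {A, C, E, P}. Minimal: {C}⁺ = {C, P}; {A}⁺ = {A} — none reach the full schema.
No other minimal superkey exists.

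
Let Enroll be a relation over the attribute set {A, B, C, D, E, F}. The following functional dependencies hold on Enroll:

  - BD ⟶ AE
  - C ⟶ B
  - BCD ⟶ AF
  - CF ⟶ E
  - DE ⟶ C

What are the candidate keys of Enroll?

(B, D), (C, D), (D, E)

Attribute D never appears on the right-hand side of any dependency, so D must belong to every candidate key.
{D}⁺ = {D}, which is not all of the schema, so we must add further attributes.
{B, D}⁺: BD→AE adds A, E; DE→C adds C; BCD→AF adds F → {A, B, C, D, E, F}. Minimal: {D}⁺ = {D}; {B}⁺ = {B} — none reach the full schema.
{C, D}⁺: C→B adds B; BCD→AF adds A, F; CF→E adds E → {A, B, C, D, E, F}. Minimal: {D}⁺ = {D}; {C}⁺ = {B, C} — none reach the full schema.
{D, E}⁺: DE→C adds C; C→B adds B; BCD→AF adds A, F → {A, B, C, D, E, F}. Minimal: {E}⁺ = {E}; {D}⁺ = {D} — none reach the full schema.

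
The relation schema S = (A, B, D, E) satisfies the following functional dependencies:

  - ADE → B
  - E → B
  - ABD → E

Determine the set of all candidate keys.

{A, B, D}; {A, D, E}

Attributes A, D never appear on any right-hand side, so every candidate key must contain {A, D}.
{A, D}⁺ = {A, D}, which is not all of the schema, so we must add further attributes.
{A, B, D}⁺: ABD→E adds E → {A, B, D, E}.
{A, D, E}⁺: ADE→B adds B → {A, B, D, E}.
Any other superkey contains one of these as a subset, so there are no further candidate keys.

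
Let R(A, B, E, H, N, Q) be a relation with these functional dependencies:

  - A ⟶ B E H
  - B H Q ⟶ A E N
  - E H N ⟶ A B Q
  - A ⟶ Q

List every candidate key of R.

{A}⁺: A→BEH adds B, E, H; A→Q adds Q; BHQ→AEN adds N → {A, B, E, H, N, Q}.
{B, H, Q}⁺: BHQ→AEN adds A, E, N → {A, B, E, H, N, Q}. Minimal: {H, Q}⁺ = {H, Q}; {B, Q}⁺ = {B, Q}; {B, H}⁺ = {B, H} — none reach the full schema.
{E, H, N}⁺: EHN→ABQ adds A, B, Q → {A, B, E, H, N, Q}. Minimal: {H, N}⁺ = {H, N}; {E, N}⁺ = {E, N}; {E, H}⁺ = {E, H} — none reach the full schema.
Any other superkey contains one of these as a subset, so there are no further candidate keys.

{A}; {B, H, Q}; {E, H, N}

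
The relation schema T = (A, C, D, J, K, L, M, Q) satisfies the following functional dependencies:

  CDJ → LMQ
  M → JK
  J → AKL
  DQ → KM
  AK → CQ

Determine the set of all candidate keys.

Attribute D never appears on the right-hand side of any dependency, so D must belong to every candidate key.
{D}⁺ = {D}, which is not all of the schema, so we must add further attributes.
{D, J}⁺: J→AKL adds A, K, L; AK→CQ adds C, Q; CDJ→LMQ adds M → {A, C, D, J, K, L, M, Q}. Minimal: {J}⁺ = {A, C, J, K, L, Q}; {D}⁺ = {D} — none reach the full schema.
{D, M}⁺: M→JK adds J, K; J→AKL adds A, L; AK→CQ adds C, Q → {A, C, D, J, K, L, M, Q}. Minimal: {M}⁺ = {A, C, J, K, L, M, Q}; {D}⁺ = {D} — none reach the full schema.
{D, Q}⁺: DQ→KM adds K, M; M→JK adds J; J→AKL adds A, L; AK→CQ adds C → {A, C, D, J, K, L, M, Q}. Minimal: {Q}⁺ = {Q}; {D}⁺ = {D} — none reach the full schema.
{A, D, K}⁺: AK→CQ adds C, Q; DQ→KM adds M; M→JK adds J; J→AKL adds L → {A, C, D, J, K, L, M, Q}. Minimal: {D, K}⁺ = {D, K}; {A, K}⁺ = {A, C, K, Q}; {A, D}⁺ = {A, D} — none reach the full schema.
Any other superkey contains one of these as a subset, so there are no further candidate keys.

{D, J}, {D, M}, {D, Q}, {A, D, K}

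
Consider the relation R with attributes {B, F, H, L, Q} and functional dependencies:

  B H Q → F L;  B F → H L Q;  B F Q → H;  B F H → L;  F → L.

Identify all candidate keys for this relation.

(B, F), (B, H, Q)

Attribute B never appears on the right-hand side of any dependency, so B must belong to every candidate key.
{B}⁺ = {B}, which is not all of the schema, so we must add further attributes.
{B, F}⁺: BF→HLQ adds H, L, Q → {B, F, H, L, Q}. Minimal: {F}⁺ = {F, L}; {B}⁺ = {B} — none reach the full schema.
{B, H, Q}⁺: BHQ→FL adds F, L → {B, F, H, L, Q}. Minimal: {H, Q}⁺ = {H, Q}; {B, Q}⁺ = {B, Q}; {B, H}⁺ = {B, H} — none reach the full schema.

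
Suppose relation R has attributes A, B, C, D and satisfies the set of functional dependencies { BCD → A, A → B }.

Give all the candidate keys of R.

Attributes C, D never appear on any right-hand side, so every candidate key must contain {C, D}.
{C, D}⁺ = {C, D}, which is not all of the schema, so we must add further attributes.
{A, C, D}⁺: A→B adds B → {A, B, C, D}. Minimal: {C, D}⁺ = {C, D}; {A, D}⁺ = {A, B, D}; {A, C}⁺ = {A, B, C} — none reach the full schema.
{B, C, D}⁺: BCD→A adds A → {A, B, C, D}. Minimal: {C, D}⁺ = {C, D}; {B, D}⁺ = {B, D}; {B, C}⁺ = {B, C} — none reach the full schema.

{A, C, D}, {B, C, D}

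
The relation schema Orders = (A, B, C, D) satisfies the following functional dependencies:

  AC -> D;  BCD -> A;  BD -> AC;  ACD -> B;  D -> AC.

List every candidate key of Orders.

{D}⁺: D→AC adds A, C; ACD→B adds B → {A, B, C, D}.
{A, C}⁺: AC→D adds D; ACD→B adds B → {A, B, C, D}. Minimal: {C}⁺ = {C}; {A}⁺ = {A} — none reach the full schema.
Any other superkey contains one of these as a subset, so there are no further candidate keys.

{D}, {A, C}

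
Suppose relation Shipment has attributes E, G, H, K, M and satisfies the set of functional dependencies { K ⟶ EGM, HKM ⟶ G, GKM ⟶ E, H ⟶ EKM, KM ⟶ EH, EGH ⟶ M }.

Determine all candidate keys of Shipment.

{H}, {K}

{H}⁺: H→EKM adds E, K, M; K→EGM adds G → {E, G, H, K, M}.
{K}⁺: K→EGM adds E, G, M; KM→EH adds H → {E, G, H, K, M}.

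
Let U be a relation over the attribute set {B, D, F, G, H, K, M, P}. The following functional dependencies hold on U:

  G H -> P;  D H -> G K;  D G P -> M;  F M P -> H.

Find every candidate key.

{B, D, F, H}⁺: DH→GK adds G, K; GH→P adds P; DGP→M adds M → {B, D, F, G, H, K, M, P}. Minimal: {D, F, H}⁺ = {D, F, G, H, K, M, P}; {B, F, H}⁺ = {B, F, H}; {B, D, H}⁺ = {B, D, G, H, K, M, P}; … — none reach the full schema.
{B, D, F, G, P}⁺: DGP→M adds M; FMP→H adds H; DH→GK adds K → {B, D, F, G, H, K, M, P}. Minimal: {D, F, G, P}⁺ = {D, F, G, H, K, M, P}; {B, F, G, P}⁺ = {B, F, G, P}; {B, D, G, P}⁺ = {B, D, G, M, P}; … — none reach the full schema.
{B, D, F, M, P}⁺: FMP→H adds H; DH→GK adds G, K → {B, D, F, G, H, K, M, P}. Minimal: {D, F, M, P}⁺ = {D, F, G, H, K, M, P}; {B, F, M, P}⁺ = {B, F, H, M, P}; {B, D, M, P}⁺ = {B, D, M, P}; … — none reach the full schema.

BDFH, BDFGP, BDFMP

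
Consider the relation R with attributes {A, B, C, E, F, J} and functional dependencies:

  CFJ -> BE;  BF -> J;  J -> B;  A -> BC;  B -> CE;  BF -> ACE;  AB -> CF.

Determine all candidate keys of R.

{A}; {B, F}; {F, J}

{A}⁺: A→BC adds B, C; B→CE adds E; AB→CF adds F; BF→J adds J → {A, B, C, E, F, J}.
{B, F}⁺: BF→J adds J; B→CE adds C, E; BF→ACE adds A → {A, B, C, E, F, J}. Minimal: {F}⁺ = {F}; {B}⁺ = {B, C, E} — none reach the full schema.
{F, J}⁺: J→B adds B; B→CE adds C, E; BF→ACE adds A → {A, B, C, E, F, J}. Minimal: {J}⁺ = {B, C, E, J}; {F}⁺ = {F} — none reach the full schema.
Any other superkey contains one of these as a subset, so there are no further candidate keys.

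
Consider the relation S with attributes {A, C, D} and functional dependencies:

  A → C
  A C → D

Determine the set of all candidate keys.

{A}

Attribute A never appears on the right-hand side of any dependency, so A must belong to every candidate key.
{A}⁺ = {A, C, D}, which is all of the schema, so {A} is the only candidate key.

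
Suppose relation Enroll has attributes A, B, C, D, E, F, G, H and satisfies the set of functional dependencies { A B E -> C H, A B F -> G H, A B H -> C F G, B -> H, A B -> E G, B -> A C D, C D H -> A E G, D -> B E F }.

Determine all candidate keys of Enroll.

{B}, {D}

{B}⁺: B→H adds H; B→ACD adds A, C, D; CDH→AEG adds E, G; D→BEF adds F → {A, B, C, D, E, F, G, H}.
{D}⁺: D→BEF adds B, E, F; B→H adds H; B→ACD adds A, C; CDH→AEG adds G → {A, B, C, D, E, F, G, H}.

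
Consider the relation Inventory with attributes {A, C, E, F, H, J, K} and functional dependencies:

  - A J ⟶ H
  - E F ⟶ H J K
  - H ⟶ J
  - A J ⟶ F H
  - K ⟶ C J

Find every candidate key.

{A, E, F}; {A, E, H}; {A, E, J}; {A, E, K}

Attributes A, E never appear on any right-hand side, so every candidate key must contain {A, E}.
{A, E}⁺ = {A, E}, which is not all of the schema, so we must add further attributes.
{A, E, F}⁺: EF→HJK adds H, J, K; K→CJ adds C → {A, C, E, F, H, J, K}. Minimal: {E, F}⁺ = {C, E, F, H, J, K}; {A, F}⁺ = {A, F}; {A, E}⁺ = {A, E} — none reach the full schema.
{A, E, H}⁺: H→J adds J; AJ→FH adds F; EF→HJK adds K; K→CJ adds C → {A, C, E, F, H, J, K}. Minimal: {E, H}⁺ = {E, H, J}; {A, H}⁺ = {A, F, H, J}; {A, E}⁺ = {A, E} — none reach the full schema.
{A, E, J}⁺: AJ→H adds H; AJ→FH adds F; EF→HJK adds K; K→CJ adds C → {A, C, E, F, H, J, K}. Minimal: {E, J}⁺ = {E, J}; {A, J}⁺ = {A, F, H, J}; {A, E}⁺ = {A, E} — none reach the full schema.
{A, E, K}⁺: K→CJ adds C, J; AJ→H adds H; AJ→FH adds F → {A, C, E, F, H, J, K}. Minimal: {E, K}⁺ = {C, E, J, K}; {A, K}⁺ = {A, C, F, H, J, K}; {A, E}⁺ = {A, E} — none reach the full schema.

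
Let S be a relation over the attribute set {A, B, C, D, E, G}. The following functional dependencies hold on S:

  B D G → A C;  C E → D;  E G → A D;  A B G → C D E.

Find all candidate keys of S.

Attributes B, G never appear on any right-hand side, so every candidate key must contain {B, G}.
{B, G}⁺ = {B, G}, which is not all of the schema, so we must add further attributes.
{A, B, G}⁺: ABG→CDE adds C, D, E → {A, B, C, D, E, G}. Minimal: {B, G}⁺ = {B, G}; {A, G}⁺ = {A, G}; {A, B}⁺ = {A, B} — none reach the full schema.
{B, D, G}⁺: BDG→AC adds A, C; ABG→CDE adds E → {A, B, C, D, E, G}. Minimal: {D, G}⁺ = {D, G}; {B, G}⁺ = {B, G}; {B, D}⁺ = {B, D} — none reach the full schema.
{B, E, G}⁺: EG→AD adds A, D; ABG→CDE adds C → {A, B, C, D, E, G}. Minimal: {E, G}⁺ = {A, D, E, G}; {B, G}⁺ = {B, G}; {B, E}⁺ = {B, E} — none reach the full schema.

(A, B, G); (B, D, G); (B, E, G)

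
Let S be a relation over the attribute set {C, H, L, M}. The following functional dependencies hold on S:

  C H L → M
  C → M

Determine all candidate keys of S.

CHL

Attributes C, H, L never appear on any right-hand side, so every candidate key must contain {C, H, L}.
{C, H, L}⁺ = {C, H, L, M}, which is all of the schema, so {C, H, L} is the only candidate key.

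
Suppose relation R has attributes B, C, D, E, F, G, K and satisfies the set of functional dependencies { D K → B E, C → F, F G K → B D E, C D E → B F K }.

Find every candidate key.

{C, G, K}, {C, D, E, G}

Attributes C, G never appear on any right-hand side, so every candidate key must contain {C, G}.
{C, G}⁺ = {C, F, G}, which is not all of the schema, so we must add further attributes.
{C, G, K}⁺: C→F adds F; FGK→BDE adds B, D, E → {B, C, D, E, F, G, K}. Minimal: {G, K}⁺ = {G, K}; {C, K}⁺ = {C, F, K}; {C, G}⁺ = {C, F, G} — none reach the full schema.
{C, D, E, G}⁺: C→F adds F; CDE→BFK adds B, K → {B, C, D, E, F, G, K}. Minimal: {D, E, G}⁺ = {D, E, G}; {C, E, G}⁺ = {C, E, F, G}; {C, D, G}⁺ = {C, D, F, G}; … — none reach the full schema.
Any other superkey contains one of these as a subset, so there are no further candidate keys.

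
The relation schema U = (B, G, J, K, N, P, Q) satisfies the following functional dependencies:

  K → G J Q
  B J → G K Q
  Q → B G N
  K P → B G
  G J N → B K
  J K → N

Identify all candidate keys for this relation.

Attribute P never appears on the right-hand side of any dependency, so P must belong to every candidate key.
{P}⁺ = {P}, which is not all of the schema, so we must add further attributes.
{K, P}⁺: K→GJQ adds G, J, Q; Q→BGN adds B, N → {B, G, J, K, N, P, Q}.
{B, J, P}⁺: BJ→GKQ adds G, K, Q; Q→BGN adds N → {B, G, J, K, N, P, Q}.
{J, P, Q}⁺: Q→BGN adds B, G, N; GJN→BK adds K → {B, G, J, K, N, P, Q}.
{G, J, N, P}⁺: GJN→BK adds B, K; K→GJQ adds Q → {B, G, J, K, N, P, Q}.

{K, P}; {B, J, P}; {J, P, Q}; {G, J, N, P}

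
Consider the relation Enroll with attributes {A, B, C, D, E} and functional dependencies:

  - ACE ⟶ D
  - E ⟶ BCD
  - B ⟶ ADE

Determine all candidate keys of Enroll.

(B), (E)

{B}⁺: B→ADE adds A, D, E; E→BCD adds C → {A, B, C, D, E}.
{E}⁺: E→BCD adds B, C, D; B→ADE adds A → {A, B, C, D, E}.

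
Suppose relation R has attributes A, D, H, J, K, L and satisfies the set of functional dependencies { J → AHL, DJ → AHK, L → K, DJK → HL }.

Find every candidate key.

(D, J)

Attributes D, J never appear on any right-hand side, so every candidate key must contain {D, J}.
{D, J}⁺ = {A, D, H, J, K, L}, which is all of the schema, so {D, J} is the only candidate key.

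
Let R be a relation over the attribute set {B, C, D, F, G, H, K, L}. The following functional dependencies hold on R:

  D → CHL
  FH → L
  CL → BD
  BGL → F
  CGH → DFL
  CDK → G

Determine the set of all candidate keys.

Attribute K never appears on the right-hand side of any dependency, so K must belong to every candidate key.
{K}⁺ = {K}, which is not all of the schema, so we must add further attributes.
{D, K}⁺: D→CHL adds C, H, L; CL→BD adds B; CDK→G adds G; BGL→F adds F → {B, C, D, F, G, H, K, L}. Minimal: {K}⁺ = {K}; {D}⁺ = {B, C, D, H, L} — none reach the full schema.
{C, K, L}⁺: CL→BD adds B, D; CDK→G adds G; D→CHL adds H; BGL→F adds F → {B, C, D, F, G, H, K, L}. Minimal: {K, L}⁺ = {K, L}; {C, L}⁺ = {B, C, D, H, L}; {C, K}⁺ = {C, K} — none reach the full schema.
{C, F, H, K}⁺: FH→L adds L; CL→BD adds B, D; CDK→G adds G → {B, C, D, F, G, H, K, L}. Minimal: {F, H, K}⁺ = {F, H, K, L}; {C, H, K}⁺ = {C, H, K}; {C, F, K}⁺ = {C, F, K}; … — none reach the full schema.
{C, G, H, K}⁺: CGH→DFL adds D, F, L; CL→BD adds B → {B, C, D, F, G, H, K, L}. Minimal: {G, H, K}⁺ = {G, H, K}; {C, H, K}⁺ = {C, H, K}; {C, G, K}⁺ = {C, G, K}; … — none reach the full schema.

{D, K}, {C, K, L}, {C, F, H, K}, {C, G, H, K}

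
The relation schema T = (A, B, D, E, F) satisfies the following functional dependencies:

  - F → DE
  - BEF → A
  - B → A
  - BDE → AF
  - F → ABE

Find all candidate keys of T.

{F}, {B, D, E}

{F}⁺: F→DE adds D, E; F→ABE adds A, B → {A, B, D, E, F}.
{B, D, E}⁺: B→A adds A; BDE→AF adds F → {A, B, D, E, F}.
Any other superkey contains one of these as a subset, so there are no further candidate keys.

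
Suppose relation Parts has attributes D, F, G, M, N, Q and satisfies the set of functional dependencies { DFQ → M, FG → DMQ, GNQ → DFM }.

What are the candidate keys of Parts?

{F, G, N}, {G, N, Q}

{F, G, N}⁺: FG→DMQ adds D, M, Q → {D, F, G, M, N, Q}. Minimal: {G, N}⁺ = {G, N}; {F, N}⁺ = {F, N}; {F, G}⁺ = {D, F, G, M, Q} — none reach the full schema.
{G, N, Q}⁺: GNQ→DFM adds D, F, M → {D, F, G, M, N, Q}. Minimal: {N, Q}⁺ = {N, Q}; {G, Q}⁺ = {G, Q}; {G, N}⁺ = {G, N} — none reach the full schema.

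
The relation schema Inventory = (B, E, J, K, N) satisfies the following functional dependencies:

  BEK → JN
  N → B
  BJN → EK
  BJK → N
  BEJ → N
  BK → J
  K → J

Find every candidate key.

{B, K}; {J, N}; {K, N}; {B, E, J}

{B, K}⁺: BK→J adds J; BJK→N adds N; BJN→EK adds E → {B, E, J, K, N}. Minimal: {K}⁺ = {J, K}; {B}⁺ = {B} — none reach the full schema.
{J, N}⁺: N→B adds B; BJN→EK adds E, K → {B, E, J, K, N}. Minimal: {N}⁺ = {B, N}; {J}⁺ = {J} — none reach the full schema.
{K, N}⁺: N→B adds B; BK→J adds J; BJN→EK adds E → {B, E, J, K, N}. Minimal: {N}⁺ = {B, N}; {K}⁺ = {J, K} — none reach the full schema.
{B, E, J}⁺: BEJ→N adds N; BJN→EK adds K → {B, E, J, K, N}. Minimal: {E, J}⁺ = {E, J}; {B, J}⁺ = {B, J}; {B, E}⁺ = {B, E} — none reach the full schema.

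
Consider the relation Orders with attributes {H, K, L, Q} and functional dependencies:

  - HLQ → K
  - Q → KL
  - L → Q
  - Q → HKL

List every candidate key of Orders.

{L}; {Q}

{L}⁺: L→Q adds Q; Q→HKL adds H, K → {H, K, L, Q}.
{Q}⁺: Q→KL adds K, L; Q→HKL adds H → {H, K, L, Q}.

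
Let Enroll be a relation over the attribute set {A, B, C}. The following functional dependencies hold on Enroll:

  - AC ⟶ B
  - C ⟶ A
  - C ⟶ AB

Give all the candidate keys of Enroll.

{C}

Attribute C never appears on the right-hand side of any dependency, so C must belong to every candidate key.
{C}⁺ = {A, B, C}, which is all of the schema, so {C} is the only candidate key.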